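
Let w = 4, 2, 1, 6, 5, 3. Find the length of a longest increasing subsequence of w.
2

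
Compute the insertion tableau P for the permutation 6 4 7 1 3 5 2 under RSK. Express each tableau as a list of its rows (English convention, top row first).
P = [[1, 2, 5], [3, 7], [4], [6]]

After inserting 6: P = [[6]].
After inserting 4: P = [[4], [6]].
After inserting 7: P = [[4, 7], [6]].
After inserting 1: P = [[1, 7], [4], [6]].
After inserting 3: P = [[1, 3], [4, 7], [6]].
After inserting 5: P = [[1, 3, 5], [4, 7], [6]].
After inserting 2: P = [[1, 2, 5], [3, 7], [4], [6]].

So P = [[1, 2, 5], [3, 7], [4], [6]].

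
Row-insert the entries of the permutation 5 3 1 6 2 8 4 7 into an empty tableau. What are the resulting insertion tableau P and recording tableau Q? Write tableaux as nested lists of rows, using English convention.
Insert each entry of the permutation into P by Schensted row insertion, recording in Q the position of each new cell.

Insert 5: appended to row 1. P = [[5]].
Insert 3: 3 bumps 5 from row 1; 5 starts row 2. P = [[3], [5]].
Insert 1: 1 bumps 3 from row 1; 3 bumps 5 from row 2; 5 starts row 3. P = [[1], [3], [5]].
Insert 6: appended to row 1. P = [[1, 6], [3], [5]].
Insert 2: 2 bumps 6 from row 1; 6 appends to row 2. P = [[1, 2], [3, 6], [5]].
Insert 8: appended to row 1. P = [[1, 2, 8], [3, 6], [5]].
Insert 4: 4 bumps 8 from row 1; 8 appends to row 2. P = [[1, 2, 4], [3, 6, 8], [5]].
Insert 7: appended to row 1. P = [[1, 2, 4, 7], [3, 6, 8], [5]].

So P = [[1, 2, 4, 7], [3, 6, 8], [5]], Q = [[1, 4, 6, 8], [2, 5, 7], [3]].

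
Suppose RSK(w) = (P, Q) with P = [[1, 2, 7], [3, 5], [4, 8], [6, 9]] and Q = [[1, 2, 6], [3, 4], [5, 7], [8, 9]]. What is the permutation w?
6 9 4 5 3 8 7 1 2

Reverse the RSK construction: for i from n down to 1, find the cell of Q containing i, remove the entry at that cell from P, and reverse-bump it up through P; the value ejected from row 1 is w(i).

Step i=9: Q has 9 at row 4, column 2; remove 9 from row 4 of P and reverse-bump: 9 enters row 3 and ejects 8; 8 enters row 2 and ejects 5; 5 enters row 1 and ejects 2. So w(9) = 2. P is now [[1, 5, 7], [3, 8], [4, 9], [6]].
Step i=8: Q has 8 at row 4, column 1; remove 6 from row 4 of P and reverse-bump: 6 enters row 3 and ejects 4; 4 enters row 2 and ejects 3; 3 enters row 1 and ejects 1. So w(8) = 1. P is now [[3, 5, 7], [4, 8], [6, 9]].
Step i=7: Q has 7 at row 3, column 2; remove 9 from row 3 of P and reverse-bump: 9 enters row 2 and ejects 8; 8 enters row 1 and ejects 7. So w(7) = 7. P is now [[3, 5, 8], [4, 9], [6]].
Step i=6: Q has 6 at row 1, column 3; remove that cell from P, ejecting 8. So w(6) = 8. P is now [[3, 5], [4, 9], [6]].
Step i=5: Q has 5 at row 3, column 1; remove 6 from row 3 of P and reverse-bump: 6 enters row 2 and ejects 4; 4 enters row 1 and ejects 3. So w(5) = 3. P is now [[4, 5], [6, 9]].
Step i=4: Q has 4 at row 2, column 2; remove 9 from row 2 of P and reverse-bump: 9 enters row 1 and ejects 5. So w(4) = 5. P is now [[4, 9], [6]].
Step i=3: Q has 3 at row 2, column 1; remove 6 from row 2 of P and reverse-bump: 6 enters row 1 and ejects 4. So w(3) = 4. P is now [[6, 9]].
Step i=2: Q has 2 at row 1, column 2; remove that cell from P, ejecting 9. So w(2) = 9. P is now [[6]].
Step i=1: Q has 1 at row 1, column 1; remove that cell from P, ejecting 6. So w(1) = 6. P is now [].

So w = 6 9 4 5 3 8 7 1 2.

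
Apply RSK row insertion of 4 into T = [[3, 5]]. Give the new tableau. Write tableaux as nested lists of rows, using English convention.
In row 1, 4 replaces 5 (the leftmost entry greater than 4); 5 is bumped to row 2. 5 starts a new row 2. The new tableau is [[3, 4], [5]].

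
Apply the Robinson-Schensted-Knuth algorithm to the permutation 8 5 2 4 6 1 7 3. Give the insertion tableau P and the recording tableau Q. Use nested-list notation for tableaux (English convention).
Insert each entry of the permutation into P by Schensted row insertion, recording in Q the position of each new cell.

Insert 8: appended to row 1. P = [[8]].
Insert 5: 5 bumps 8 from row 1; 8 starts row 2. P = [[5], [8]].
Insert 2: 2 bumps 5 from row 1; 5 bumps 8 from row 2; 8 starts row 3. P = [[2], [5], [8]].
Insert 4: appended to row 1. P = [[2, 4], [5], [8]].
Insert 6: appended to row 1. P = [[2, 4, 6], [5], [8]].
Insert 1: 1 bumps 2 from row 1; 2 bumps 5 from row 2; 5 bumps 8 from row 3; 8 starts row 4. P = [[1, 4, 6], [2], [5], [8]].
Insert 7: appended to row 1. P = [[1, 4, 6, 7], [2], [5], [8]].
Insert 3: 3 bumps 4 from row 1; 4 appends to row 2. P = [[1, 3, 6, 7], [2, 4], [5], [8]].

So P = [[1, 3, 6, 7], [2, 4], [5], [8]], Q = [[1, 4, 5, 7], [2, 8], [3], [6]].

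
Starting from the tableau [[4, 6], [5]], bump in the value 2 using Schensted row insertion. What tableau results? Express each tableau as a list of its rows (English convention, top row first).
In row 1, 2 replaces 4 (the leftmost entry greater than 2); 4 is bumped to row 2. In row 2, 4 replaces 5 (the leftmost entry greater than 4); 5 is bumped to row 3. 5 starts a new row 3. The new tableau is [[2, 6], [4], [5]].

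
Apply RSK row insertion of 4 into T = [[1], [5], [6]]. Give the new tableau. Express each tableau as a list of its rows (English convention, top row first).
4 is larger than every entry of row 1, so it is appended to row 1. The new tableau is [[1, 4], [5], [6]].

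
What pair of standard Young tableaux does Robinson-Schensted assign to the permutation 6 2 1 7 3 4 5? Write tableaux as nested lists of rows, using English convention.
P = [[1, 3, 4, 5], [2, 7], [6]], Q = [[1, 4, 6, 7], [2, 5], [3]]

Insert each entry of the permutation into P by Schensted row insertion, recording in Q the position of each new cell.

Insert 6: appended to row 1. P = [[6]].
Insert 2: 2 bumps 6 from row 1; 6 starts row 2. P = [[2], [6]].
Insert 1: 1 bumps 2 from row 1; 2 bumps 6 from row 2; 6 starts row 3. P = [[1], [2], [6]].
Insert 7: appended to row 1. P = [[1, 7], [2], [6]].
Insert 3: 3 bumps 7 from row 1; 7 appends to row 2. P = [[1, 3], [2, 7], [6]].
Insert 4: appended to row 1. P = [[1, 3, 4], [2, 7], [6]].
Insert 5: appended to row 1. P = [[1, 3, 4, 5], [2, 7], [6]].

So P = [[1, 3, 4, 5], [2, 7], [6]], Q = [[1, 4, 6, 7], [2, 5], [3]].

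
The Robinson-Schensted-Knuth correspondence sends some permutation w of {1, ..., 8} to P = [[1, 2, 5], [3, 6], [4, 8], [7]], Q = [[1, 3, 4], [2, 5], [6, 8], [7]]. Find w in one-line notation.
7 1 4 8 6 3 2 5

Reverse RSK: for i = n, n-1, ..., 1, locate i in Q, remove the corresponding corner cell from P, and reverse-bump its entry up through P; the value ejected from row 1 is w(i).

So w = 7 1 4 8 6 3 2 5.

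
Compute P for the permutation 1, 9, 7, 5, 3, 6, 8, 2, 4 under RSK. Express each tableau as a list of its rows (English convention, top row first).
P = [[1, 2, 4, 8], [3, 6], [5], [7], [9]]

After inserting 1: P = [[1]].
After inserting 9: P = [[1, 9]].
After inserting 7: P = [[1, 7], [9]].
After inserting 5: P = [[1, 5], [7], [9]].
After inserting 3: P = [[1, 3], [5], [7], [9]].
After inserting 6: P = [[1, 3, 6], [5], [7], [9]].
After inserting 8: P = [[1, 3, 6, 8], [5], [7], [9]].
After inserting 2: P = [[1, 2, 6, 8], [3], [5], [7], [9]].
After inserting 4: P = [[1, 2, 4, 8], [3, 6], [5], [7], [9]].

So P = [[1, 2, 4, 8], [3, 6], [5], [7], [9]].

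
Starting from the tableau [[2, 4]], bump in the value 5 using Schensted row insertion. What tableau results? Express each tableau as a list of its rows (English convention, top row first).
5 is larger than every entry of row 1, so it is appended to row 1. The new tableau is [[2, 4, 5]].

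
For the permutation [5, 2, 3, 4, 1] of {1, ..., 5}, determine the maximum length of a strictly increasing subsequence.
3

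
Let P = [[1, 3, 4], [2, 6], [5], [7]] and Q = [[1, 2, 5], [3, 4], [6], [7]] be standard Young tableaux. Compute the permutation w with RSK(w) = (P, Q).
5 7 2 3 6 4 1

Reverse the RSK construction: for i from n down to 1, find the cell of Q containing i, remove the entry at that cell from P, and reverse-bump it up through P; the value ejected from row 1 is w(i).

Step i=7: Q has 7 at row 4, column 1; remove 7 from row 4 of P and reverse-bump: 7 enters row 3 and ejects 5; 5 enters row 2 and ejects 2; 2 enters row 1 and ejects 1. So w(7) = 1. P is now [[2, 3, 4], [5, 6], [7]].
Step i=6: Q has 6 at row 3, column 1; remove 7 from row 3 of P and reverse-bump: 7 enters row 2 and ejects 6; 6 enters row 1 and ejects 4. So w(6) = 4. P is now [[2, 3, 6], [5, 7]].
Step i=5: Q has 5 at row 1, column 3; remove that cell from P, ejecting 6. So w(5) = 6. P is now [[2, 3], [5, 7]].
Step i=4: Q has 4 at row 2, column 2; remove 7 from row 2 of P and reverse-bump: 7 enters row 1 and ejects 3. So w(4) = 3. P is now [[2, 7], [5]].
Step i=3: Q has 3 at row 2, column 1; remove 5 from row 2 of P and reverse-bump: 5 enters row 1 and ejects 2. So w(3) = 2. P is now [[5, 7]].
Step i=2: Q has 2 at row 1, column 2; remove that cell from P, ejecting 7. So w(2) = 7. P is now [[5]].
Step i=1: Q has 1 at row 1, column 1; remove that cell from P, ejecting 5. So w(1) = 5. P is now [].

So w = 5 7 2 3 6 4 1.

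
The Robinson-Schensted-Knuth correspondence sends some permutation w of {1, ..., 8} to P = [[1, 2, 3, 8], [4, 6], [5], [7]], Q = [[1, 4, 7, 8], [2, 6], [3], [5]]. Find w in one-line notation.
7 5 4 6 1 2 3 8

Reverse the RSK construction: for i from n down to 1, find the cell of Q containing i, remove the entry at that cell from P, and reverse-bump it up through P; the value ejected from row 1 is w(i).

Step i=8: Q has 8 at row 1, column 4; remove that cell from P, ejecting 8. So w(8) = 8. P is now [[1, 2, 3], [4, 6], [5], [7]].
Step i=7: Q has 7 at row 1, column 3; remove that cell from P, ejecting 3. So w(7) = 3. P is now [[1, 2], [4, 6], [5], [7]].
Step i=6: Q has 6 at row 2, column 2; remove 6 from row 2 of P and reverse-bump: 6 enters row 1 and ejects 2. So w(6) = 2. P is now [[1, 6], [4], [5], [7]].
Step i=5: Q has 5 at row 4, column 1; remove 7 from row 4 of P and reverse-bump: 7 enters row 3 and ejects 5; 5 enters row 2 and ejects 4; 4 enters row 1 and ejects 1. So w(5) = 1. P is now [[4, 6], [5], [7]].
Step i=4: Q has 4 at row 1, column 2; remove that cell from P, ejecting 6. So w(4) = 6. P is now [[4], [5], [7]].
Step i=3: Q has 3 at row 3, column 1; remove 7 from row 3 of P and reverse-bump: 7 enters row 2 and ejects 5; 5 enters row 1 and ejects 4. So w(3) = 4. P is now [[5], [7]].
Step i=2: Q has 2 at row 2, column 1; remove 7 from row 2 of P and reverse-bump: 7 enters row 1 and ejects 5. So w(2) = 5. P is now [[7]].
Step i=1: Q has 1 at row 1, column 1; remove that cell from P, ejecting 7. So w(1) = 7. P is now [].

So w = 7 5 4 6 1 2 3 8.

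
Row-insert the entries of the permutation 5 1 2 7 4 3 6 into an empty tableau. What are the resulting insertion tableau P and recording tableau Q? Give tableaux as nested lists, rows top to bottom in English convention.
P = [[1, 2, 3, 6], [4, 7], [5]], Q = [[1, 3, 4, 7], [2, 5], [6]]

Insert each entry of the permutation into P by Schensted row insertion, recording in Q the position of each new cell.

Insert 5: appended to row 1. P = [[5]], Q = [[1]].
Insert 1: 1 bumps 5 from row 1; 5 starts row 2. P = [[1], [5]], Q = [[1], [2]].
Insert 2: appended to row 1. P = [[1, 2], [5]], Q = [[1, 3], [2]].
Insert 7: appended to row 1. P = [[1, 2, 7], [5]], Q = [[1, 3, 4], [2]].
Insert 4: 4 bumps 7 from row 1; 7 appends to row 2. P = [[1, 2, 4], [5, 7]], Q = [[1, 3, 4], [2, 5]].
Insert 3: 3 bumps 4 from row 1; 4 bumps 5 from row 2; 5 starts row 3. P = [[1, 2, 3], [4, 7], [5]], Q = [[1, 3, 4], [2, 5], [6]].
Insert 6: appended to row 1. P = [[1, 2, 3, 6], [4, 7], [5]], Q = [[1, 3, 4, 7], [2, 5], [6]].

So P = [[1, 2, 3, 6], [4, 7], [5]], Q = [[1, 3, 4, 7], [2, 5], [6]].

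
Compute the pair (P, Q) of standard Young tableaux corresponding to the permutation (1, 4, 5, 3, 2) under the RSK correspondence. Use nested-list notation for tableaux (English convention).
P = [[1, 2, 5], [3], [4]], Q = [[1, 2, 3], [4], [5]]

Insert each entry of the permutation into P by Schensted row insertion, recording in Q the position of each new cell.

Insert 1: appended to row 1. P = [[1]].
Insert 4: appended to row 1. P = [[1, 4]].
Insert 5: appended to row 1. P = [[1, 4, 5]].
Insert 3: 3 bumps 4 from row 1; 4 starts row 2. P = [[1, 3, 5], [4]].
Insert 2: 2 bumps 3 from row 1; 3 bumps 4 from row 2; 4 starts row 3. P = [[1, 2, 5], [3], [4]].

So P = [[1, 2, 5], [3], [4]], Q = [[1, 2, 3], [4], [5]].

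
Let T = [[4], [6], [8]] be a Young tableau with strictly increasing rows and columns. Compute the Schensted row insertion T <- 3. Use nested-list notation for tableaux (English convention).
In row 1, 3 replaces 4 (the leftmost entry greater than 3); 4 is bumped to row 2. In row 2, 4 replaces 6 (the leftmost entry greater than 4); 6 is bumped to row 3. In row 3, 6 replaces 8 (the leftmost entry greater than 6); 8 is bumped to row 4. 8 starts a new row 4. The new tableau is [[3], [4], [6], [8]].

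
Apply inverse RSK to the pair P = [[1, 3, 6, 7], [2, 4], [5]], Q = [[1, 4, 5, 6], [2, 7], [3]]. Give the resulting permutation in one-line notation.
Reverse the RSK construction: for i from n down to 1, find the cell of Q containing i, remove the entry at that cell from P, and reverse-bump it up through P; the value ejected from row 1 is w(i).

Step i=7: Q has 7 at row 2, column 2; remove 4 from row 2 of P and reverse-bump: 4 enters row 1 and ejects 3. So w(7) = 3. P is now [[1, 4, 6, 7], [2], [5]].
Step i=6: Q has 6 at row 1, column 4; remove that cell from P, ejecting 7. So w(6) = 7. P is now [[1, 4, 6], [2], [5]].
Step i=5: Q has 5 at row 1, column 3; remove that cell from P, ejecting 6. So w(5) = 6. P is now [[1, 4], [2], [5]].
Step i=4: Q has 4 at row 1, column 2; remove that cell from P, ejecting 4. So w(4) = 4. P is now [[1], [2], [5]].
Step i=3: Q has 3 at row 3, column 1; remove 5 from row 3 of P and reverse-bump: 5 enters row 2 and ejects 2; 2 enters row 1 and ejects 1. So w(3) = 1. P is now [[2], [5]].
Step i=2: Q has 2 at row 2, column 1; remove 5 from row 2 of P and reverse-bump: 5 enters row 1 and ejects 2. So w(2) = 2. P is now [[5]].
Step i=1: Q has 1 at row 1, column 1; remove that cell from P, ejecting 5. So w(1) = 5. P is now [].

So w = 5 2 1 4 6 7 3.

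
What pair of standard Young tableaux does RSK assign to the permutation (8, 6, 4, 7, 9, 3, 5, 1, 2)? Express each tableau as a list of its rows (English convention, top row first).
P = [[1, 2, 9], [3, 5], [4, 7], [6], [8]], Q = [[1, 4, 5], [2, 7], [3, 9], [6], [8]]

Insert each entry of the permutation into P by Schensted row insertion, recording in Q the position of each new cell.

Insert 8: appended to row 1. P = [[8]].
Insert 6: 6 bumps 8 from row 1; 8 starts row 2. P = [[6], [8]].
Insert 4: 4 bumps 6 from row 1; 6 bumps 8 from row 2; 8 starts row 3. P = [[4], [6], [8]].
Insert 7: appended to row 1. P = [[4, 7], [6], [8]].
Insert 9: appended to row 1. P = [[4, 7, 9], [6], [8]].
Insert 3: 3 bumps 4 from row 1; 4 bumps 6 from row 2; 6 bumps 8 from row 3; 8 starts row 4. P = [[3, 7, 9], [4], [6], [8]].
Insert 5: 5 bumps 7 from row 1; 7 appends to row 2. P = [[3, 5, 9], [4, 7], [6], [8]].
Insert 1: 1 bumps 3 from row 1; 3 bumps 4 from row 2; 4 bumps 6 from row 3; 6 bumps 8 from row 4; 8 starts row 5. P = [[1, 5, 9], [3, 7], [4], [6], [8]].
Insert 2: 2 bumps 5 from row 1; 5 bumps 7 from row 2; 7 appends to row 3. P = [[1, 2, 9], [3, 5], [4, 7], [6], [8]].

So P = [[1, 2, 9], [3, 5], [4, 7], [6], [8]], Q = [[1, 4, 5], [2, 7], [3, 9], [6], [8]].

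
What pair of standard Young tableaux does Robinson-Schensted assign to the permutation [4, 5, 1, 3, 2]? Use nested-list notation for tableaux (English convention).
P = [[1, 2], [3, 5], [4]], Q = [[1, 2], [3, 4], [5]]

Insert each entry of the permutation into P by Schensted row insertion, recording in Q the position of each new cell.

After inserting 4: P = [[4]].
After inserting 5: P = [[4, 5]].
After inserting 1: P = [[1, 5], [4]].
After inserting 3: P = [[1, 3], [4, 5]].
After inserting 2: P = [[1, 2], [3, 5], [4]].

So P = [[1, 2], [3, 5], [4]], Q = [[1, 2], [3, 4], [5]].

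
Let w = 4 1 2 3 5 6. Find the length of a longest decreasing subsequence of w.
2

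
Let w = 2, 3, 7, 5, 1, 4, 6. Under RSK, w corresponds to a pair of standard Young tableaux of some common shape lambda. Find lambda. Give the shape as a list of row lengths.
[4, 2, 1]

Row-insert each entry into an empty tableau.

After inserting 2: P = [[2]].
After inserting 3: P = [[2, 3]].
After inserting 7: P = [[2, 3, 7]].
After inserting 5: P = [[2, 3, 5], [7]].
After inserting 1: P = [[1, 3, 5], [2], [7]].
After inserting 4: P = [[1, 3, 4], [2, 5], [7]].
After inserting 6: P = [[1, 3, 4, 6], [2, 5], [7]].

The final insertion tableau P = [[1, 3, 4, 6], [2, 5], [7]] has shape [4, 2, 1].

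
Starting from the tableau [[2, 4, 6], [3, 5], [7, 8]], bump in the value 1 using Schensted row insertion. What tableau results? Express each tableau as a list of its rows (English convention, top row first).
[[1, 4, 6], [2, 5], [3, 8], [7]]

In row 1, 1 replaces 2 (the leftmost entry greater than 1); 2 is bumped to row 2. In row 2, 2 replaces 3 (the leftmost entry greater than 2); 3 is bumped to row 3. In row 3, 3 replaces 7 (the leftmost entry greater than 3); 7 is bumped to row 4. 7 starts a new row 4. The new tableau is [[1, 4, 6], [2, 5], [3, 8], [7]].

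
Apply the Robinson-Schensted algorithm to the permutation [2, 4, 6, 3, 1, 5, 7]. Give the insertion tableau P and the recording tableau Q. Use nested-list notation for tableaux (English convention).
Insert each entry of the permutation into P by Schensted row insertion, recording in Q the position of each new cell.

Insert 2: appended to row 1. P = [[2]].
Insert 4: appended to row 1. P = [[2, 4]].
Insert 6: appended to row 1. P = [[2, 4, 6]].
Insert 3: 3 bumps 4 from row 1; 4 starts row 2. P = [[2, 3, 6], [4]].
Insert 1: 1 bumps 2 from row 1; 2 bumps 4 from row 2; 4 starts row 3. P = [[1, 3, 6], [2], [4]].
Insert 5: 5 bumps 6 from row 1; 6 appends to row 2. P = [[1, 3, 5], [2, 6], [4]].
Insert 7: appended to row 1. P = [[1, 3, 5, 7], [2, 6], [4]].

So P = [[1, 3, 5, 7], [2, 6], [4]], Q = [[1, 2, 3, 7], [4, 6], [5]].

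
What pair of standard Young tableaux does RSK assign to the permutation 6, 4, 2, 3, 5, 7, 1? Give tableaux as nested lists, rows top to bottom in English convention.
Insert each entry of the permutation into P by Schensted row insertion, recording in Q the position of each new cell.

Insert 6: appended to row 1. P = [[6]].
Insert 4: 4 bumps 6 from row 1; 6 starts row 2. P = [[4], [6]].
Insert 2: 2 bumps 4 from row 1; 4 bumps 6 from row 2; 6 starts row 3. P = [[2], [4], [6]].
Insert 3: appended to row 1. P = [[2, 3], [4], [6]].
Insert 5: appended to row 1. P = [[2, 3, 5], [4], [6]].
Insert 7: appended to row 1. P = [[2, 3, 5, 7], [4], [6]].
Insert 1: 1 bumps 2 from row 1; 2 bumps 4 from row 2; 4 bumps 6 from row 3; 6 starts row 4. P = [[1, 3, 5, 7], [2], [4], [6]].

So P = [[1, 3, 5, 7], [2], [4], [6]], Q = [[1, 4, 5, 6], [2], [3], [7]].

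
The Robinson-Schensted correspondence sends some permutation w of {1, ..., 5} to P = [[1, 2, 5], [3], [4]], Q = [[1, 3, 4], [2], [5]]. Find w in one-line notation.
4 1 3 5 2

Reverse the RSK construction: for i from n down to 1, find the cell of Q containing i, remove the entry at that cell from P, and reverse-bump it up through P; the value ejected from row 1 is w(i).

Step i=5: Q has 5 at row 3, column 1; remove 4 from row 3 of P and reverse-bump: 4 enters row 2 and ejects 3; 3 enters row 1 and ejects 2. So w(5) = 2. P is now [[1, 3, 5], [4]].
Step i=4: Q has 4 at row 1, column 3; remove that cell from P, ejecting 5. So w(4) = 5. P is now [[1, 3], [4]].
Step i=3: Q has 3 at row 1, column 2; remove that cell from P, ejecting 3. So w(3) = 3. P is now [[1], [4]].
Step i=2: Q has 2 at row 2, column 1; remove 4 from row 2 of P and reverse-bump: 4 enters row 1 and ejects 1. So w(2) = 1. P is now [[4]].
Step i=1: Q has 1 at row 1, column 1; remove that cell from P, ejecting 4. So w(1) = 4. P is now [].

So w = 4 1 3 5 2.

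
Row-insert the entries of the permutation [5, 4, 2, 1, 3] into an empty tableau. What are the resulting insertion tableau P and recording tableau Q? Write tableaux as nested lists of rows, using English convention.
P = [[1, 3], [2], [4], [5]], Q = [[1, 5], [2], [3], [4]]

Insert each entry of the permutation into P by Schensted row insertion, recording in Q the position of each new cell.

Insert 5: appended to row 1. P = [[5]], Q = [[1]].
Insert 4: 4 bumps 5 from row 1; 5 starts row 2. P = [[4], [5]], Q = [[1], [2]].
Insert 2: 2 bumps 4 from row 1; 4 bumps 5 from row 2; 5 starts row 3. P = [[2], [4], [5]], Q = [[1], [2], [3]].
Insert 1: 1 bumps 2 from row 1; 2 bumps 4 from row 2; 4 bumps 5 from row 3; 5 starts row 4. P = [[1], [2], [4], [5]], Q = [[1], [2], [3], [4]].
Insert 3: appended to row 1. P = [[1, 3], [2], [4], [5]], Q = [[1, 5], [2], [3], [4]].

So P = [[1, 3], [2], [4], [5]], Q = [[1, 5], [2], [3], [4]].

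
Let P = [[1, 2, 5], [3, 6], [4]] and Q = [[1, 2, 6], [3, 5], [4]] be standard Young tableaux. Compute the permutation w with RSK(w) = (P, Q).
4 6 3 1 2 5

Reverse the RSK construction: for i from n down to 1, find the cell of Q containing i, remove the entry at that cell from P, and reverse-bump it up through P; the value ejected from row 1 is w(i).

Step i=6: Q has 6 at row 1, column 3; remove that cell from P, ejecting 5. So w(6) = 5. P is now [[1, 2], [3, 6], [4]].
Step i=5: Q has 5 at row 2, column 2; remove 6 from row 2 of P and reverse-bump: 6 enters row 1 and ejects 2. So w(5) = 2. P is now [[1, 6], [3], [4]].
Step i=4: Q has 4 at row 3, column 1; remove 4 from row 3 of P and reverse-bump: 4 enters row 2 and ejects 3; 3 enters row 1 and ejects 1. So w(4) = 1. P is now [[3, 6], [4]].
Step i=3: Q has 3 at row 2, column 1; remove 4 from row 2 of P and reverse-bump: 4 enters row 1 and ejects 3. So w(3) = 3. P is now [[4, 6]].
Step i=2: Q has 2 at row 1, column 2; remove that cell from P, ejecting 6. So w(2) = 6. P is now [[4]].
Step i=1: Q has 1 at row 1, column 1; remove that cell from P, ejecting 4. So w(1) = 4. P is now [].

So w = 4 6 3 1 2 5.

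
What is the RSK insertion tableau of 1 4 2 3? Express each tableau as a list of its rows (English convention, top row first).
After inserting 1: P = [[1]].
After inserting 4: P = [[1, 4]].
After inserting 2: P = [[1, 2], [4]].
After inserting 3: P = [[1, 2, 3], [4]].

So P = [[1, 2, 3], [4]].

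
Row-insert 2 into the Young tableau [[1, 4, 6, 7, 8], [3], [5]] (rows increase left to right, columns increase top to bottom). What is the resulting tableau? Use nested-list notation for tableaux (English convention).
In row 1, 2 replaces 4 (the leftmost entry greater than 2); 4 is bumped to row 2. 4 is appended to row 2. The new tableau is [[1, 2, 6, 7, 8], [3, 4], [5]].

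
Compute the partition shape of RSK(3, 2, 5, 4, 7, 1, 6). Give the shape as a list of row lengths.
[3, 3, 1]

Row-insert each entry into an empty tableau.

After inserting 3: P = [[3]].
After inserting 2: P = [[2], [3]].
After inserting 5: P = [[2, 5], [3]].
After inserting 4: P = [[2, 4], [3, 5]].
After inserting 7: P = [[2, 4, 7], [3, 5]].
After inserting 1: P = [[1, 4, 7], [2, 5], [3]].
After inserting 6: P = [[1, 4, 6], [2, 5, 7], [3]].

The final insertion tableau P = [[1, 4, 6], [2, 5, 7], [3]] has shape [3, 3, 1].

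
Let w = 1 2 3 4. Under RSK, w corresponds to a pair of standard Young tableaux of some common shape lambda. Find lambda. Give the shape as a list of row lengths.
Row-insert each entry into an empty tableau.

After inserting 1: P = [[1]].
After inserting 2: P = [[1, 2]].
After inserting 3: P = [[1, 2, 3]].
After inserting 4: P = [[1, 2, 3, 4]].

The final insertion tableau P = [[1, 2, 3, 4]] has shape [4].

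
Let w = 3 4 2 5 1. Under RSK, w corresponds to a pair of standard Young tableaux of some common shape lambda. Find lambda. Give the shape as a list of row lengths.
[3, 1, 1]

Row-insert each entry into an empty tableau.

After inserting 3: P = [[3]].
After inserting 4: P = [[3, 4]].
After inserting 2: P = [[2, 4], [3]].
After inserting 5: P = [[2, 4, 5], [3]].
After inserting 1: P = [[1, 4, 5], [2], [3]].

The final insertion tableau P = [[1, 4, 5], [2], [3]] has shape [3, 1, 1].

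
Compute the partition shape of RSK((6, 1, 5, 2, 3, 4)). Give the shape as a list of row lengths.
Row-insert each entry into an empty tableau.

After inserting 6: P = [[6]].
After inserting 1: P = [[1], [6]].
After inserting 5: P = [[1, 5], [6]].
After inserting 2: P = [[1, 2], [5], [6]].
After inserting 3: P = [[1, 2, 3], [5], [6]].
After inserting 4: P = [[1, 2, 3, 4], [5], [6]].

The final insertion tableau P = [[1, 2, 3, 4], [5], [6]] has shape [4, 1, 1].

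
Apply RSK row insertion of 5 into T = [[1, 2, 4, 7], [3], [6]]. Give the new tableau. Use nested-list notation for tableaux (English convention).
In row 1, 5 replaces 7 (the leftmost entry greater than 5); 7 is bumped to row 2. 7 is appended to row 2. The new tableau is [[1, 2, 4, 5], [3, 7], [6]].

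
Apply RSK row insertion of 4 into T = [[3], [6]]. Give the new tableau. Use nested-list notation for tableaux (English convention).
4 is larger than every entry of row 1, so it is appended to row 1. The new tableau is [[3, 4], [6]].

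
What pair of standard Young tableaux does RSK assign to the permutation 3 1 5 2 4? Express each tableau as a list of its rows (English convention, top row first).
Insert each entry of the permutation into P by Schensted row insertion, recording in Q the position of each new cell.

Insert 3: appended to row 1. P = [[3]].
Insert 1: 1 bumps 3 from row 1; 3 starts row 2. P = [[1], [3]].
Insert 5: appended to row 1. P = [[1, 5], [3]].
Insert 2: 2 bumps 5 from row 1; 5 appends to row 2. P = [[1, 2], [3, 5]].
Insert 4: appended to row 1. P = [[1, 2, 4], [3, 5]].

So P = [[1, 2, 4], [3, 5]], Q = [[1, 3, 5], [2, 4]].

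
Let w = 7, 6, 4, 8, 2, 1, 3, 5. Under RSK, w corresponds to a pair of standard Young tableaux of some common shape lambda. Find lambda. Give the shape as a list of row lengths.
RSK row insertion gives P = [[1, 3, 5], [2, 8], [4], [6], [7]], which has shape [3, 2, 1, 1, 1].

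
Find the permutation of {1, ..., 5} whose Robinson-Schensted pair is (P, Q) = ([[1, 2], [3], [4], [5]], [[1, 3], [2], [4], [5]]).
Reverse RSK: for i = n, n-1, ..., 1, locate i in Q, remove the corresponding corner cell from P, and reverse-bump its entry up through P; the value ejected from row 1 is w(i).

So w = 5 1 4 3 2.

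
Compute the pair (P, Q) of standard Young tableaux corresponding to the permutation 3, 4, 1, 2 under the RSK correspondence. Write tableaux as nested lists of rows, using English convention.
Insert each entry of the permutation into P by Schensted row insertion, recording in Q the position of each new cell.

Insert 3: appended to row 1. P = [[3]], Q = [[1]].
Insert 4: appended to row 1. P = [[3, 4]], Q = [[1, 2]].
Insert 1: 1 bumps 3 from row 1; 3 starts row 2. P = [[1, 4], [3]], Q = [[1, 2], [3]].
Insert 2: 2 bumps 4 from row 1; 4 appends to row 2. P = [[1, 2], [3, 4]], Q = [[1, 2], [3, 4]].

So P = [[1, 2], [3, 4]], Q = [[1, 2], [3, 4]].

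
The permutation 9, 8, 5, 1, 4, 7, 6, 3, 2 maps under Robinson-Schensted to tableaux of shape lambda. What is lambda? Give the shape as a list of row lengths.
Row-insert each entry into an empty tableau.

After inserting 9: P = [[9]].
After inserting 8: P = [[8], [9]].
After inserting 5: P = [[5], [8], [9]].
After inserting 1: P = [[1], [5], [8], [9]].
After inserting 4: P = [[1, 4], [5], [8], [9]].
After inserting 7: P = [[1, 4, 7], [5], [8], [9]].
After inserting 6: P = [[1, 4, 6], [5, 7], [8], [9]].
After inserting 3: P = [[1, 3, 6], [4, 7], [5], [8], [9]].
After inserting 2: P = [[1, 2, 6], [3, 7], [4], [5], [8], [9]].

The final insertion tableau P = [[1, 2, 6], [3, 7], [4], [5], [8], [9]] has shape [3, 2, 1, 1, 1, 1].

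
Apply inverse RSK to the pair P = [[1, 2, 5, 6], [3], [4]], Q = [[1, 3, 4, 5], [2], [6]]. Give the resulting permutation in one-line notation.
4 1 3 5 6 2

Reverse the RSK construction: for i from n down to 1, find the cell of Q containing i, remove the entry at that cell from P, and reverse-bump it up through P; the value ejected from row 1 is w(i).

Step i=6: Q has 6 at row 3, column 1; remove 4 from row 3 of P and reverse-bump: 4 enters row 2 and ejects 3; 3 enters row 1 and ejects 2. So w(6) = 2. P is now [[1, 3, 5, 6], [4]].
Step i=5: Q has 5 at row 1, column 4; remove that cell from P, ejecting 6. So w(5) = 6. P is now [[1, 3, 5], [4]].
Step i=4: Q has 4 at row 1, column 3; remove that cell from P, ejecting 5. So w(4) = 5. P is now [[1, 3], [4]].
Step i=3: Q has 3 at row 1, column 2; remove that cell from P, ejecting 3. So w(3) = 3. P is now [[1], [4]].
Step i=2: Q has 2 at row 2, column 1; remove 4 from row 2 of P and reverse-bump: 4 enters row 1 and ejects 1. So w(2) = 1. P is now [[4]].
Step i=1: Q has 1 at row 1, column 1; remove that cell from P, ejecting 4. So w(1) = 4. P is now [].

So w = 4 1 3 5 6 2.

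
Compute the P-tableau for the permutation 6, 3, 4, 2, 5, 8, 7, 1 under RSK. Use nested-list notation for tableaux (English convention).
P = [[1, 4, 5, 7], [2, 8], [3], [6]]

Insert 6: appended to row 1. P = [[6]].
Insert 3: 3 bumps 6 from row 1; 6 starts row 2. P = [[3], [6]].
Insert 4: appended to row 1. P = [[3, 4], [6]].
Insert 2: 2 bumps 3 from row 1; 3 bumps 6 from row 2; 6 starts row 3. P = [[2, 4], [3], [6]].
Insert 5: appended to row 1. P = [[2, 4, 5], [3], [6]].
Insert 8: appended to row 1. P = [[2, 4, 5, 8], [3], [6]].
Insert 7: 7 bumps 8 from row 1; 8 appends to row 2. P = [[2, 4, 5, 7], [3, 8], [6]].
Insert 1: 1 bumps 2 from row 1; 2 bumps 3 from row 2; 3 bumps 6 from row 3; 6 starts row 4. P = [[1, 4, 5, 7], [2, 8], [3], [6]].

So P = [[1, 4, 5, 7], [2, 8], [3], [6]].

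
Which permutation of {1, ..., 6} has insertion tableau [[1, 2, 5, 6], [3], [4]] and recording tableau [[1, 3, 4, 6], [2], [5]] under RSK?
4 1 3 5 2 6

Reverse the RSK construction: for i from n down to 1, find the cell of Q containing i, remove the entry at that cell from P, and reverse-bump it up through P; the value ejected from row 1 is w(i).

Step i=6: Q has 6 at row 1, column 4; remove that cell from P, ejecting 6. So w(6) = 6. P is now [[1, 2, 5], [3], [4]].
Step i=5: Q has 5 at row 3, column 1; remove 4 from row 3 of P and reverse-bump: 4 enters row 2 and ejects 3; 3 enters row 1 and ejects 2. So w(5) = 2. P is now [[1, 3, 5], [4]].
Step i=4: Q has 4 at row 1, column 3; remove that cell from P, ejecting 5. So w(4) = 5. P is now [[1, 3], [4]].
Step i=3: Q has 3 at row 1, column 2; remove that cell from P, ejecting 3. So w(3) = 3. P is now [[1], [4]].
Step i=2: Q has 2 at row 2, column 1; remove 4 from row 2 of P and reverse-bump: 4 enters row 1 and ejects 1. So w(2) = 1. P is now [[4]].
Step i=1: Q has 1 at row 1, column 1; remove that cell from P, ejecting 4. So w(1) = 4. P is now [].

So w = 4 1 3 5 2 6.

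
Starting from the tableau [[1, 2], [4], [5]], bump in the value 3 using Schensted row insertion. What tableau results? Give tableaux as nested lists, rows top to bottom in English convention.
3 is larger than every entry of row 1, so it is appended to row 1. The new tableau is [[1, 2, 3], [4], [5]].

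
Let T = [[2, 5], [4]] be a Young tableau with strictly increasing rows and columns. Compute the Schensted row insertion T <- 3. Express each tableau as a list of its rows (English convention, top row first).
[[2, 3], [4, 5]]

In row 1, 3 replaces 5 (the leftmost entry greater than 3); 5 is bumped to row 2. 5 is appended to row 2. The new tableau is [[2, 3], [4, 5]].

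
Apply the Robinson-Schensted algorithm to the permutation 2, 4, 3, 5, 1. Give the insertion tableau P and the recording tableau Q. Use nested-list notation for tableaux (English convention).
P = [[1, 3, 5], [2], [4]], Q = [[1, 2, 4], [3], [5]]

Insert each entry of the permutation into P by Schensted row insertion, recording in Q the position of each new cell.

After inserting 2: P = [[2]].
After inserting 4: P = [[2, 4]].
After inserting 3: P = [[2, 3], [4]].
After inserting 5: P = [[2, 3, 5], [4]].
After inserting 1: P = [[1, 3, 5], [2], [4]].

So P = [[1, 3, 5], [2], [4]], Q = [[1, 2, 4], [3], [5]].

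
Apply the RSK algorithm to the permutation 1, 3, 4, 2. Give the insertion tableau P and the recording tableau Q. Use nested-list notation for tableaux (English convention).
Insert each entry of the permutation into P by Schensted row insertion, recording in Q the position of each new cell.

Insert 1: appended to row 1. P = [[1]].
Insert 3: appended to row 1. P = [[1, 3]].
Insert 4: appended to row 1. P = [[1, 3, 4]].
Insert 2: 2 bumps 3 from row 1; 3 starts row 2. P = [[1, 2, 4], [3]].

So P = [[1, 2, 4], [3]], Q = [[1, 2, 3], [4]].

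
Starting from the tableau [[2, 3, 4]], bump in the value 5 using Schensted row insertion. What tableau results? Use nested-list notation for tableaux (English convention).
[[2, 3, 4, 5]]

5 is larger than every entry of row 1, so it is appended to row 1. The new tableau is [[2, 3, 4, 5]].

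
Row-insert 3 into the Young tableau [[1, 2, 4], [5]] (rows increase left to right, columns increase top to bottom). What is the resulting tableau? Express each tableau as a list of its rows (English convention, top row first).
[[1, 2, 3], [4], [5]]

In row 1, 3 replaces 4 (the leftmost entry greater than 3); 4 is bumped to row 2. In row 2, 4 replaces 5 (the leftmost entry greater than 4); 5 is bumped to row 3. 5 starts a new row 3. The new tableau is [[1, 2, 3], [4], [5]].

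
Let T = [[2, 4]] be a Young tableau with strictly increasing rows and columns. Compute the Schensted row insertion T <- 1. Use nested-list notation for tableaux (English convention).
[[1, 4], [2]]

In row 1, 1 replaces 2 (the leftmost entry greater than 1); 2 is bumped to row 2. 2 starts a new row 2. The new tableau is [[1, 4], [2]].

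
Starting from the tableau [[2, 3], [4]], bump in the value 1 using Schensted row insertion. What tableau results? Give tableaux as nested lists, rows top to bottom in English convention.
In row 1, 1 replaces 2 (the leftmost entry greater than 1); 2 is bumped to row 2. In row 2, 2 replaces 4 (the leftmost entry greater than 2); 4 is bumped to row 3. 4 starts a new row 3. The new tableau is [[1, 3], [2], [4]].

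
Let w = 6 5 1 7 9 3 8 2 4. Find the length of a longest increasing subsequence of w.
3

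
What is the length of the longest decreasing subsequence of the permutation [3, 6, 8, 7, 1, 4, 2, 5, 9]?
4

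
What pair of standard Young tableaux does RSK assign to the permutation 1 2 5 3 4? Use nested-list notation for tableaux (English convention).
P = [[1, 2, 3, 4], [5]], Q = [[1, 2, 3, 5], [4]]

Insert each entry of the permutation into P by Schensted row insertion, recording in Q the position of each new cell.

Insert 1: appended to row 1. P = [[1]].
Insert 2: appended to row 1. P = [[1, 2]].
Insert 5: appended to row 1. P = [[1, 2, 5]].
Insert 3: 3 bumps 5 from row 1; 5 starts row 2. P = [[1, 2, 3], [5]].
Insert 4: appended to row 1. P = [[1, 2, 3, 4], [5]].

So P = [[1, 2, 3, 4], [5]], Q = [[1, 2, 3, 5], [4]].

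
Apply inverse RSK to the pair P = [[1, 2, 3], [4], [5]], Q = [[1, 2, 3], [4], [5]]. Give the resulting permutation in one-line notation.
Reverse the RSK construction: for i from n down to 1, find the cell of Q containing i, remove the entry at that cell from P, and reverse-bump it up through P; the value ejected from row 1 is w(i).

Step i=5: Q has 5 at row 3, column 1; remove 5 from row 3 of P and reverse-bump: 5 enters row 2 and ejects 4; 4 enters row 1 and ejects 3. So w(5) = 3. P is now [[1, 2, 4], [5]].
Step i=4: Q has 4 at row 2, column 1; remove 5 from row 2 of P and reverse-bump: 5 enters row 1 and ejects 4. So w(4) = 4. P is now [[1, 2, 5]].
Step i=3: Q has 3 at row 1, column 3; remove that cell from P, ejecting 5. So w(3) = 5. P is now [[1, 2]].
Step i=2: Q has 2 at row 1, column 2; remove that cell from P, ejecting 2. So w(2) = 2. P is now [[1]].
Step i=1: Q has 1 at row 1, column 1; remove that cell from P, ejecting 1. So w(1) = 1. P is now [].

So w = 1 2 5 4 3.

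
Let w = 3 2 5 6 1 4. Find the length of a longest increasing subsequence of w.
3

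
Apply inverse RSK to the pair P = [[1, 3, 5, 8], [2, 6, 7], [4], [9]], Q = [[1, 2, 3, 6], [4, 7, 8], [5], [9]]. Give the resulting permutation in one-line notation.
Reverse the RSK construction: for i from n down to 1, find the cell of Q containing i, remove the entry at that cell from P, and reverse-bump it up through P; the value ejected from row 1 is w(i).

Step i=9: Q has 9 at row 4, column 1; remove 9 from row 4 of P and reverse-bump: 9 enters row 3 and ejects 4; 4 enters row 2 and ejects 2; 2 enters row 1 and ejects 1. So w(9) = 1. P is now [[2, 3, 5, 8], [4, 6, 7], [9]].
Step i=8: Q has 8 at row 2, column 3; remove 7 from row 2 of P and reverse-bump: 7 enters row 1 and ejects 5. So w(8) = 5. P is now [[2, 3, 7, 8], [4, 6], [9]].
Step i=7: Q has 7 at row 2, column 2; remove 6 from row 2 of P and reverse-bump: 6 enters row 1 and ejects 3. So w(7) = 3. P is now [[2, 6, 7, 8], [4], [9]].
Step i=6: Q has 6 at row 1, column 4; remove that cell from P, ejecting 8. So w(6) = 8. P is now [[2, 6, 7], [4], [9]].
Step i=5: Q has 5 at row 3, column 1; remove 9 from row 3 of P and reverse-bump: 9 enters row 2 and ejects 4; 4 enters row 1 and ejects 2. So w(5) = 2. P is now [[4, 6, 7], [9]].
Step i=4: Q has 4 at row 2, column 1; remove 9 from row 2 of P and reverse-bump: 9 enters row 1 and ejects 7. So w(4) = 7. P is now [[4, 6, 9]].
Step i=3: Q has 3 at row 1, column 3; remove that cell from P, ejecting 9. So w(3) = 9. P is now [[4, 6]].
Step i=2: Q has 2 at row 1, column 2; remove that cell from P, ejecting 6. So w(2) = 6. P is now [[4]].
Step i=1: Q has 1 at row 1, column 1; remove that cell from P, ejecting 4. So w(1) = 4. P is now [].

So w = 4 6 9 7 2 8 3 5 1.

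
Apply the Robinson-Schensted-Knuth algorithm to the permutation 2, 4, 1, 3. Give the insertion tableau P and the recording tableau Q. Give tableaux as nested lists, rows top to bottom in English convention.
P = [[1, 3], [2, 4]], Q = [[1, 2], [3, 4]]

Insert each entry of the permutation into P by Schensted row insertion, recording in Q the position of each new cell.

Insert 2: appended to row 1. P = [[2]], Q = [[1]].
Insert 4: appended to row 1. P = [[2, 4]], Q = [[1, 2]].
Insert 1: 1 bumps 2 from row 1; 2 starts row 2. P = [[1, 4], [2]], Q = [[1, 2], [3]].
Insert 3: 3 bumps 4 from row 1; 4 appends to row 2. P = [[1, 3], [2, 4]], Q = [[1, 2], [3, 4]].

So P = [[1, 3], [2, 4]], Q = [[1, 2], [3, 4]].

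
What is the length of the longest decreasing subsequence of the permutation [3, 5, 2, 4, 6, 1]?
3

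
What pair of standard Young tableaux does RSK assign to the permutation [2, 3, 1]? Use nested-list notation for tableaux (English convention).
P = [[1, 3], [2]], Q = [[1, 2], [3]]

Insert each entry of the permutation into P by Schensted row insertion, recording in Q the position of each new cell.

Insert 2: appended to row 1. P = [[2]].
Insert 3: appended to row 1. P = [[2, 3]].
Insert 1: 1 bumps 2 from row 1; 2 starts row 2. P = [[1, 3], [2]].

So P = [[1, 3], [2]], Q = [[1, 2], [3]].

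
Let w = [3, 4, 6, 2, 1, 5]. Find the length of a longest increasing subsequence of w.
3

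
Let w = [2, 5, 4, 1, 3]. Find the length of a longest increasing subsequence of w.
2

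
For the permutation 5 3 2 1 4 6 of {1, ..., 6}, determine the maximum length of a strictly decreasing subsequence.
4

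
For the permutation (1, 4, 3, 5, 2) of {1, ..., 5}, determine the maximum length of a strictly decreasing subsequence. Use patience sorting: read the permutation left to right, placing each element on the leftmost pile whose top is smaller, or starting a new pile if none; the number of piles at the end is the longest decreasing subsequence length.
3

1: new pile. tops = [1]
4: onto pile 1 (replacing 1). tops = [4]
3: new pile. tops = [4, 3]
5: onto pile 1 (replacing 4). tops = [5, 3]
2: new pile. tops = [5, 3, 2]

3 piles, so the longest decreasing subsequence has length 3.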